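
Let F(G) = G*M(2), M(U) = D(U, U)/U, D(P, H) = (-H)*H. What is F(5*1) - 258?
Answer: -268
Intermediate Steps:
D(P, H) = -H**2
M(U) = -U (M(U) = (-U**2)/U = -U)
F(G) = -2*G (F(G) = G*(-1*2) = G*(-2) = -2*G)
F(5*1) - 258 = -10 - 258 = -268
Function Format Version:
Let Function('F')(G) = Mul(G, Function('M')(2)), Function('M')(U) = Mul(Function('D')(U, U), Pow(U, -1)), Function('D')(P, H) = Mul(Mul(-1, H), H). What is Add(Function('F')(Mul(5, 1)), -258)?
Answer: -268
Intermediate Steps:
Function('D')(P, H) = Mul(-1, Pow(H, 2))
Function('M')(U) = Mul(-1, U) (Function('M')(U) = Mul(Mul(-1, Pow(U, 2)), Pow(U, -1)) = Mul(-1, U))
Function('F')(G) = Mul(-2, G) (Function('F')(G) = Mul(G, Mul(-1, 2)) = Mul(G, -2) = Mul(-2, G))
Add(Function('F')(Mul(5, 1)), -258) = Add(Mul(-2, Mul(5, 1)), -258) = Add(Mul(-2, 5), -258) = Add(-10, -258) = -268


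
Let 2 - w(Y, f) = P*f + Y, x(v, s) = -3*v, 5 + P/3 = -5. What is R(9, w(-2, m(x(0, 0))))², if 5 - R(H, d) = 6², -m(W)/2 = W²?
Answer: 961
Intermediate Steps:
P = -30 (P = -15 + 3*(-5) = -15 - 15 = -30)
m(W) = -2*W²
w(Y, f) = 2 - Y + 30*f (w(Y, f) = 2 - (-30*f + Y) = 2 - (Y - 30*f) = 2 + (-Y + 30*f) = 2 - Y + 30*f)
R(H, d) = -31 (R(H, d) = 5 - 1*6² = 5 - 1*36 = 5 - 36 = -31)
R(9, w(-2, m(x(0, 0))))² = (-31)² = 961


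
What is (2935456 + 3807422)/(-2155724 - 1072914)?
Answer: -3371439/1614319 ≈ -2.0885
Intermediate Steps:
(2935456 + 3807422)/(-2155724 - 1072914) = 6742878/(-3228638) = 6742878*(-1/3228638) = -3371439/1614319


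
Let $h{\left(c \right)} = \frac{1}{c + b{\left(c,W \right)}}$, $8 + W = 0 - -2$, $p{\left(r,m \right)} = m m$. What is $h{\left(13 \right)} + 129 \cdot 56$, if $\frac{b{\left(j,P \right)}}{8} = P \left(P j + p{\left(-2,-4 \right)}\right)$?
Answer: $\frac{21592537}{2989} \approx 7224.0$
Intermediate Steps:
$p{\left(r,m \right)} = m^{2}$
$W = -6$ ($W = -8 + \left(0 - -2\right) = -8 + \left(0 + 2\right) = -8 + 2 = -6$)
$b{\left(j,P \right)} = 8 P \left(16 + P j\right)$ ($b{\left(j,P \right)} = 8 P \left(P j + \left(-4\right)^{2}\right) = 8 P \left(P j + 16\right) = 8 P \left(16 + P j\right)$)
$h{\left(c \right)} = \frac{1}{-768 + 289 c}$ ($h{\left(c \right)} = \frac{1}{c + 8 \left(-6\right) \left(16 - 6 c\right)} = \frac{1}{c + \left(-768 + 288 c\right)} = \frac{1}{-768 + 289 c}$)
$h{\left(13 \right)} + 129 \cdot 56 = \frac{1}{-768 + 289 \cdot 13} + 129 \cdot 56 = \frac{1}{-768 + 3757} + 7224 = \frac{1}{2989} + 7224 = \frac{21592537}{2989}$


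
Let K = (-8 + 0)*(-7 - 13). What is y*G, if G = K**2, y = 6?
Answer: 153600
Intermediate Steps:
K = 160 (K = -8*(-20) = 160)
G = 25600 (G = 160**2 = 25600)
y*G = 6*25600 = 153600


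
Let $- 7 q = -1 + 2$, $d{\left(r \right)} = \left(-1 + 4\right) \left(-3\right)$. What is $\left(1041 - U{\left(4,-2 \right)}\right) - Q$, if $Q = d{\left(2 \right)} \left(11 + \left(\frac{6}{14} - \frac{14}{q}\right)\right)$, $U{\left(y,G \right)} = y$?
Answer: $\frac{14153}{7} \approx 2021.9$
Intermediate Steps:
$d{\left(r \right)} = -9$ ($d{\left(r \right)} = 3 \left(-3\right) = -9$)
$q = - \frac{1}{7}$ ($q = - \frac{-1 + 2}{7} = \left(- \frac{1}{7}\right) 1 = - \frac{1}{7} \approx -0.14286$)
$Q = - \frac{6894}{7}$ ($Q = - 9 \left(11 + \left(\frac{6}{14} - \frac{14}{- \frac{1}{7}}\right)\right) = - 9 \left(11 + \left(6 \cdot \frac{1}{14} - -98\right)\right) = - 9 \left(11 + \left(\frac{3}{7} + 98\right)\right) = - 9 \left(11 + \frac{689}{7}\right) = \left(-9\right) \frac{766}{7} = - \frac{6894}{7} \approx -984.86$)
$\left(1041 - U{\left(4,-2 \right)}\right) - Q = \left(1041 - 4\right) - - \frac{6894}{7} = \left(1041 - 4\right) + \frac{6894}{7} = 1037 + \frac{6894}{7} = \frac{14153}{7}$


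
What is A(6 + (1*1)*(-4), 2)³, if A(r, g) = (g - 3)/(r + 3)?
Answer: -1/125 ≈ -0.0080000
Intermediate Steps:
A(r, g) = (-3 + g)/(3 + r)
A(6 + (1*1)*(-4), 2)³ = ((-3 + 2)/(3 + (6 + (1*1)*(-4))))³ = (-1/(3 + (6 + 1*(-4))))³ = (-1/(3 + (6 - 4)))³ = (-1/(3 + 2))³ = (-1/5)³ = ((⅕)*(-1))³ = (-⅕)³ = -1/125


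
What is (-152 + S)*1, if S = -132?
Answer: -284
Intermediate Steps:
(-152 + S)*1 = (-152 - 132)*1 = -284*1 = -284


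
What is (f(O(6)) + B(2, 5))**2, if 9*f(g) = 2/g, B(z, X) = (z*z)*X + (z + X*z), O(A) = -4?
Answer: 330625/324 ≈ 1020.4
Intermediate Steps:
B(z, X) = z + X*z + X*z**2 (B(z, X) = z**2*X + (z + X*z) = X*z**2 + (z + X*z) = z + X*z + X*z**2)
f(g) = 2/(9*g) (f(g) = (2/g)/9 = 2/(9*g))
(f(O(6)) + B(2, 5))**2 = ((2/9)/(-4) + 2*(1 + 5 + 5*2))**2 = ((2/9)*(-1/4) + 2*(1 + 5 + 10))**2 = (-1/18 + 2*16)**2 = (-1/18 + 32)**2 = (575/18)**2 = 330625/324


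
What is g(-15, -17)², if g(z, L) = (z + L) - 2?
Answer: 1156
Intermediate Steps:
g(z, L) = -2 + L + z (g(z, L) = (L + z) - 2 = -2 + L + z)
g(-15, -17)² = (-2 - 17 - 15)² = (-34)² = 1156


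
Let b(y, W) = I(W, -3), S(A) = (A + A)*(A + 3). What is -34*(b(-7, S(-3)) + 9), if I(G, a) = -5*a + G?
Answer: -816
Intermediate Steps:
I(G, a) = G - 5*a
S(A) = 2*A*(3 + A) (S(A) = (2*A)*(3 + A) = 2*A*(3 + A))
b(y, W) = 15 + W (b(y, W) = W - 5*(-3) = W + 15 = 15 + W)
-34*(b(-7, S(-3)) + 9) = -34*((15 + 2*(-3)*(3 - 3)) + 9) = -34*((15 + 2*(-3)*0) + 9) = -34*((15 + 0) + 9) = -34*(15 + 9) = -34*24 = -816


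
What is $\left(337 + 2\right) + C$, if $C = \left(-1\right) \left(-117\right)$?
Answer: $456$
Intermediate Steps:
$C = 117$
$\left(337 + 2\right) + C = \left(337 + 2\right) + 117 = 339 + 117 = 456$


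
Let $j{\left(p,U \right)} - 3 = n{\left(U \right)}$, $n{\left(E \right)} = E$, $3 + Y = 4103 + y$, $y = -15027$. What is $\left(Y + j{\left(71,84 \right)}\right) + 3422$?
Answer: $-7418$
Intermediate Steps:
$Y = -10927$ ($Y = -3 + \left(4103 - 15027\right) = -3 - 10924 = -10927$)
$j{\left(p,U \right)} = 3 + U$
$\left(Y + j{\left(71,84 \right)}\right) + 3422 = \left(-10927 + \left(3 + 84\right)\right) + 3422 = \left(-10927 + 87\right) + 3422 = -10840 + 3422 = -7418$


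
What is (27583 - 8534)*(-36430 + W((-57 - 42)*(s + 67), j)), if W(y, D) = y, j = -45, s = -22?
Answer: -778818365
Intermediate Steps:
(27583 - 8534)*(-36430 + W((-57 - 42)*(s + 67), j)) = (27583 - 8534)*(-36430 + (-57 - 42)*(-22 + 67)) = 19049*(-36430 - 99*45) = 19049*(-36430 - 4455) = 19049*(-40885) = -778818365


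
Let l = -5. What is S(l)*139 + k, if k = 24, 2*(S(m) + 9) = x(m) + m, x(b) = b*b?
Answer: 163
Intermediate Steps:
x(b) = b²
S(m) = -9 + m/2 + m²/2 (S(m) = -9 + (m² + m)/2 = -9 + (m + m²)/2 = -9 + (m/2 + m²/2) = -9 + m/2 + m²/2)
S(l)*139 + k = (-9 + (½)*(-5) + (½)*(-5)²)*139 + 24 = (-9 - 5/2 + (½)*25)*139 + 24 = (-9 - 5/2 + 25/2)*139 + 24 = 1*139 + 24 = 139 + 24 = 163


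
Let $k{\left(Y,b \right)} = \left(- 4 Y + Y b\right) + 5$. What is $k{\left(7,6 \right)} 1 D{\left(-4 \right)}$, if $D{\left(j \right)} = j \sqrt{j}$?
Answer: $- 152 i \approx - 152.0 i$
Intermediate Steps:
$k{\left(Y,b \right)} = 5 - 4 Y + Y b$
$D{\left(j \right)} = j^{\frac{3}{2}}$
$k{\left(7,6 \right)} 1 D{\left(-4 \right)} = \left(5 - 28 + 7 \cdot 6\right) 1 \left(-4\right)^{\frac{3}{2}} = \left(5 - 28 + 42\right) 1 \left(- 8 i\right) = 19 \cdot 1 \left(- 8 i\right) = 19 \left(- 8 i\right) = - 152 i$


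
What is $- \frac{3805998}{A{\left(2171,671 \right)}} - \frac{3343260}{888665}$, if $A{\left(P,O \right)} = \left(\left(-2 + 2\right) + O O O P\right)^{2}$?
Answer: $- \frac{287643732702925373895509256306}{76457983442043148541158633213} \approx -3.7621$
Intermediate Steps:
$A{\left(P,O \right)} = O^{6} P^{2}$ ($A{\left(P,O \right)} = \left(0 + O^{2} O P\right)^{2} = \left(0 + O^{3} P\right)^{2} = \left(0 + P O^{3}\right)^{2} = \left(P O^{3}\right)^{2} = O^{6} P^{2}$)
$- \frac{3805998}{A{\left(2171,671 \right)}} - \frac{3343260}{888665} = - \frac{3805998}{671^{6} \cdot 2171^{2}} - \frac{3343260}{888665} = - \frac{3805998}{91271485923347521 \cdot 4713241} - \frac{668652}{177733} = - \frac{3805998}{430184509584844393225561} - \frac{668652}{177733} = - \frac{287643732702925373895509256306}{76457983442043148541158633213}$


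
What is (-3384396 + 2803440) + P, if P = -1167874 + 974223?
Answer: -774607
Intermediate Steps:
P = -193651
(-3384396 + 2803440) + P = (-3384396 + 2803440) - 193651 = -580956 - 193651 = -774607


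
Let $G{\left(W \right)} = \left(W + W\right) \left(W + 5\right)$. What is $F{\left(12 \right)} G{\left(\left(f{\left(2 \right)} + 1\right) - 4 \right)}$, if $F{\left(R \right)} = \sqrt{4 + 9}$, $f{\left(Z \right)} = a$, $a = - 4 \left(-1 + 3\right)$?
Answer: $132 \sqrt{13} \approx 475.93$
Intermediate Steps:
$a = -8$ ($a = \left(-4\right) 2 = -8$)
$f{\left(Z \right)} = -8$
$F{\left(R \right)} = \sqrt{13}$
$G{\left(W \right)} = 2 W \left(5 + W\right)$
$F{\left(12 \right)} G{\left(\left(f{\left(2 \right)} + 1\right) - 4 \right)} = \sqrt{13} \cdot 2 \left(\left(-8 + 1\right) - 4\right) \left(5 + \left(\left(-8 + 1\right) - 4\right)\right) = \sqrt{13} \cdot 2 \left(-7 - 4\right) \left(5 - 11\right) = \sqrt{13} \cdot 2 \left(-11\right) \left(5 - 11\right) = \sqrt{13} \cdot 2 \left(-11\right) \left(-6\right) = \sqrt{13} \cdot 132 = 132 \sqrt{13}$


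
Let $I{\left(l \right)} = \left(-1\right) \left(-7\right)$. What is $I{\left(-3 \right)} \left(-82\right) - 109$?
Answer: $-683$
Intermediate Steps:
$I{\left(l \right)} = 7$
$I{\left(-3 \right)} \left(-82\right) - 109 = 7 \left(-82\right) - 109 = -574 - 109 = -683$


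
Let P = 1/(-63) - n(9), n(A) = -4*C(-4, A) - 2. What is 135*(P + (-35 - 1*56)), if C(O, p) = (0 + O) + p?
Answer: -65220/7 ≈ -9317.1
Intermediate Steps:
C(O, p) = O + p
n(A) = 14 - 4*A (n(A) = -4*(-4 + A) - 2 = (16 - 4*A) - 2 = 14 - 4*A)
P = 1385/63 (P = 1/(-63) - (14 - 4*9) = -1/63 - (14 - 36) = -1/63 - 1*(-22) = -1/63 + 22 = 1385/63 ≈ 21.984)
135*(P + (-35 - 1*56)) = 135*(1385/63 + (-35 - 1*56)) = 135*(1385/63 + (-35 - 56)) = 135*(1385/63 - 91) = 135*(-4348/63) = -65220/7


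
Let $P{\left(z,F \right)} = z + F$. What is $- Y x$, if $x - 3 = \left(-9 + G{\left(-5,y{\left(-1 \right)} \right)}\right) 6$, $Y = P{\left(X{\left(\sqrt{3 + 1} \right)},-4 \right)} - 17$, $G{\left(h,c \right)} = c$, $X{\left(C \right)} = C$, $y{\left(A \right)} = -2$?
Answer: $-1197$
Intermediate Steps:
$P{\left(z,F \right)} = F + z$
$Y = -19$ ($Y = \left(-4 + \sqrt{3 + 1}\right) - 17 = \left(-4 + \sqrt{4}\right) - 17 = \left(-4 + 2\right) - 17 = -2 - 17 = -19$)
$x = -63$ ($x = 3 + \left(-9 - 2\right) 6 = 3 - 66 = -63$)
$- Y x = \left(-1\right) \left(-19\right) \left(-63\right) = 19 \left(-63\right) = -1197$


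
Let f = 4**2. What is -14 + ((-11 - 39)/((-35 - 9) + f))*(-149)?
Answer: -3921/14 ≈ -280.07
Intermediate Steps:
f = 16
-14 + ((-11 - 39)/((-35 - 9) + f))*(-149) = -14 + ((-11 - 39)/((-35 - 9) + 16))*(-149) = -14 - 50/(-44 + 16)*(-149) = -14 - 50/(-28)*(-149) = -14 - 50*(-1/28)*(-149) = -14 + (25/14)*(-149) = -14 - 3725/14 = -3921/14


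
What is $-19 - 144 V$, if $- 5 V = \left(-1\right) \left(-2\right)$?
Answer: $\frac{193}{5} \approx 38.6$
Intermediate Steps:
$V = - \frac{2}{5}$ ($V = - \frac{\left(-1\right) \left(-2\right)}{5} = \left(- \frac{1}{5}\right) 2 = - \frac{2}{5} \approx -0.4$)
$-19 - 144 V = -19 - - \frac{288}{5} = -19 + \frac{288}{5} = \frac{193}{5}$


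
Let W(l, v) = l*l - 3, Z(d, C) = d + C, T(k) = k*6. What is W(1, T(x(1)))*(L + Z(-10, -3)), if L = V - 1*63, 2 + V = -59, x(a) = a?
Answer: 274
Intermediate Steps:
V = -61 (V = -2 - 59 = -61)
T(k) = 6*k
Z(d, C) = C + d
W(l, v) = -3 + l**2 (W(l, v) = l**2 - 3 = -3 + l**2)
L = -124 (L = -61 - 1*63 = -61 - 63 = -124)
W(1, T(x(1)))*(L + Z(-10, -3)) = (-3 + 1**2)*(-124 + (-3 - 10)) = (-3 + 1)*(-124 - 13) = -2*(-137) = 274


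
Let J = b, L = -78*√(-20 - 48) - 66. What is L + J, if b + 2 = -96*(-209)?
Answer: 19996 - 156*I*√17 ≈ 19996.0 - 643.2*I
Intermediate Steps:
L = -66 - 156*I*√17 (L = -156*I*√17 - 66 = -66 - 156*I*√17 ≈ -66.0 - 643.2*I)
b = 20062 (b = -2 - 96*(-209) = -2 + 20064 = 20062)
J = 20062
L + J = (-66 - 156*I*√17) + 20062 = 19996 - 156*I*√17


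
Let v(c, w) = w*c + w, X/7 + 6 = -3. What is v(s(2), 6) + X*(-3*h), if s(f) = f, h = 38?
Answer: 7200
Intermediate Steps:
X = -63 (X = -42 + 7*(-3) = -42 - 21 = -63)
v(c, w) = w + c*w (v(c, w) = c*w + w = w + c*w)
v(s(2), 6) + X*(-3*h) = 6*(1 + 2) - (-189)*38 = 6*3 - 63*(-114) = 18 + 7182 = 7200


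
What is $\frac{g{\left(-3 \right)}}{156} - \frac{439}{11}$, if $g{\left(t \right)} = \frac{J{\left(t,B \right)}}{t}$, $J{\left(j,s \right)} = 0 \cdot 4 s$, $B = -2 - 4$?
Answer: $- \frac{439}{11} \approx -39.909$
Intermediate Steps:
$B = -6$
$J{\left(j,s \right)} = 0$ ($J{\left(j,s \right)} = 0 s = 0$)
$g{\left(t \right)} = 0$ ($g{\left(t \right)} = \frac{0}{t} = 0$)
$\frac{g{\left(-3 \right)}}{156} - \frac{439}{11} = \frac{0}{156} - \frac{439}{11} = 0 \cdot \frac{1}{156} - \frac{439}{11} = 0 - \frac{439}{11} = - \frac{439}{11}$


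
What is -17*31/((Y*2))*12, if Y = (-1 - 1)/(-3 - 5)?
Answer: -12648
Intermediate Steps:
Y = 1/4 (Y = -2/(-8) = -2*(-1/8) = 1/4 ≈ 0.25000)
-17*31/((Y*2))*12 = -17*31/(((1/4)*2))*12 = -17*31/(1/2)*12 = -17*31*2*12 = -1054*12 = -17*744 = -12648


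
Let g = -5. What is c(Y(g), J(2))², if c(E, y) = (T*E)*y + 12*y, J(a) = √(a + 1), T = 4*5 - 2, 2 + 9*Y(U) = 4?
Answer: 768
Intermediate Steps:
Y(U) = 2/9 (Y(U) = -2/9 + (⅑)*4 = -2/9 + 4/9 = 2/9)
T = 18 (T = 20 - 2 = 18)
J(a) = √(1 + a)
c(E, y) = 12*y + 18*E*y (c(E, y) = (18*E)*y + 12*y = 18*E*y + 12*y = 12*y + 18*E*y)
c(Y(g), J(2))² = (6*√(1 + 2)*(2 + 3*(2/9)))² = (6*√3*(2 + ⅔))² = (6*√3*(8/3))² = (16*√3)² = 768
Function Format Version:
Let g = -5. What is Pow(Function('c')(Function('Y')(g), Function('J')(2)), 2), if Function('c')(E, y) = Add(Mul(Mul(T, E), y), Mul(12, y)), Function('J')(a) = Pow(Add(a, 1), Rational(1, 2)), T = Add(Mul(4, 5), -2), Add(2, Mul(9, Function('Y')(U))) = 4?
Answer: 768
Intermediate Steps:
Function('Y')(U) = Rational(2, 9) (Function('Y')(U) = Add(Rational(-2, 9), Mul(Rational(1, 9), 4)) = Add(Rational(-2, 9), Rational(4, 9)) = Rational(2, 9))
T = 18 (T = Add(20, -2) = 18)
Function('J')(a) = Pow(Add(1, a), Rational(1, 2))
Function('c')(E, y) = Add(Mul(12, y), Mul(18, E, y)) (Function('c')(E, y) = Add(Mul(Mul(18, E), y), Mul(12, y)) = Add(Mul(18, E, y), Mul(12, y)) = Add(Mul(12, y), Mul(18, E, y)))
Pow(Function('c')(Function('Y')(g), Function('J')(2)), 2) = Pow(Mul(6, Pow(Add(1, 2), Rational(1, 2)), Add(2, Mul(3, Rational(2, 9)))), 2) = Pow(Mul(6, Pow(3, Rational(1, 2)), Add(2, Rational(2, 3))), 2) = Pow(Mul(6, Pow(3, Rational(1, 2)), Rational(8, 3)), 2) = Pow(Mul(16, Pow(3, Rational(1, 2))), 2) = 768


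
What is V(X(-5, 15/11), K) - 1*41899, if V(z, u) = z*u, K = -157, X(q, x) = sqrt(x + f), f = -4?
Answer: -41899 - 157*I*sqrt(319)/11 ≈ -41899.0 - 254.92*I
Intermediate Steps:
X(q, x) = sqrt(-4 + x) (X(q, x) = sqrt(x - 4) = sqrt(-4 + x))
V(z, u) = u*z
V(X(-5, 15/11), K) - 1*41899 = -157*sqrt(-4 + 15/11) - 1*41899 = -157*sqrt(-4 + 15*(1/11)) - 41899 = -157*sqrt(-4 + 15/11) - 41899 = -157*I*sqrt(319)/11 - 41899 = -41899 - 157*I*sqrt(319)/11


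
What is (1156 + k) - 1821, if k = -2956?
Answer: -3621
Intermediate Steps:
(1156 + k) - 1821 = (1156 - 2956) - 1821 = -1800 - 1821 = -3621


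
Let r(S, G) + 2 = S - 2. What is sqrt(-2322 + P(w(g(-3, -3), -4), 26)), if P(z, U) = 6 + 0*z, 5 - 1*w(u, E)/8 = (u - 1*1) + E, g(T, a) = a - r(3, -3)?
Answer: 2*I*sqrt(579) ≈ 48.125*I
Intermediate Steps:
r(S, G) = -4 + S (r(S, G) = -2 + (S - 2) = -2 + (-2 + S) = -4 + S)
g(T, a) = 1 + a (g(T, a) = a - (-4 + 3) = a - 1*(-1) = a + 1 = 1 + a)
w(u, E) = 48 - 8*E - 8*u (w(u, E) = 40 - 8*((u - 1*1) + E) = 40 - 8*((u - 1) + E) = 40 - 8*((-1 + u) + E) = 40 - 8*(-1 + E + u) = 40 + (8 - 8*E - 8*u) = 48 - 8*E - 8*u)
P(z, U) = 6 (P(z, U) = 6 + 0 = 6)
sqrt(-2322 + P(w(g(-3, -3), -4), 26)) = sqrt(-2322 + 6) = sqrt(-2316) = 2*I*sqrt(579)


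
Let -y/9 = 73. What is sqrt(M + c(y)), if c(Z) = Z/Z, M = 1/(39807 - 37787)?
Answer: sqrt(1020605)/1010 ≈ 1.0002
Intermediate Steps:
M = 1/2020 ≈ 0.00049505
y = -657 (y = -9*73 = -657)
c(Z) = 1
sqrt(M + c(y)) = sqrt(1/2020 + 1) = sqrt(2021/2020) = sqrt(1020605)/1010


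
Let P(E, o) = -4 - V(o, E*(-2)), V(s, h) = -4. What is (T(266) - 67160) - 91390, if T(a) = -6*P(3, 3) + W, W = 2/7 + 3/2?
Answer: -2219675/14 ≈ -1.5855e+5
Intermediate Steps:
P(E, o) = 0 (P(E, o) = -4 - 1*(-4) = -4 + 4 = 0)
W = 25/14 (W = 2*(1/7) + 3*(1/2) = 2/7 + 3/2 = 25/14 ≈ 1.7857)
T(a) = 25/14 (T(a) = -6*0 + 25/14 = 0 + 25/14 = 25/14)
(T(266) - 67160) - 91390 = (25/14 - 67160) - 91390 = -940215/14 - 91390 = -2219675/14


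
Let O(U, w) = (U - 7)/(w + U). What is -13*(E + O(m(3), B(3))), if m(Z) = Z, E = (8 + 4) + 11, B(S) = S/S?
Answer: -286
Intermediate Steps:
B(S) = 1
E = 23 (E = 12 + 11 = 23)
O(U, w) = (-7 + U)/(U + w)
-13*(E + O(m(3), B(3))) = -13*(23 + (-7 + 3)/(3 + 1)) = -13*(23 - 4/4) = -13*(23 + (¼)*(-4)) = -13*(23 - 1) = -13*22 = -286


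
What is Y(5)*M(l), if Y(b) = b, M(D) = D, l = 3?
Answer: 15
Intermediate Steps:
Y(5)*M(l) = 5*3 = 15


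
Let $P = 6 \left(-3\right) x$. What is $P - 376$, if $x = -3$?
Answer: $-322$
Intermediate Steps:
$P = 54$ ($P = 6 \left(-3\right) \left(-3\right) = \left(-18\right) \left(-3\right) = 54$)
$P - 376 = 54 - 376 = -322$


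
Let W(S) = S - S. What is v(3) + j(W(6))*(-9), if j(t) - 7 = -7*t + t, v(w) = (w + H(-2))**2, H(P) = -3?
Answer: -63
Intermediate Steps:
W(S) = 0
v(w) = (-3 + w)**2 (v(w) = (w - 3)**2 = (-3 + w)**2)
j(t) = 7 - 6*t (j(t) = 7 + (-7*t + t) = 7 - 6*t)
v(3) + j(W(6))*(-9) = (-3 + 3)**2 + (7 - 6*0)*(-9) = 0**2 + (7 + 0)*(-9) = 0 + 7*(-9) = 0 - 63 = -63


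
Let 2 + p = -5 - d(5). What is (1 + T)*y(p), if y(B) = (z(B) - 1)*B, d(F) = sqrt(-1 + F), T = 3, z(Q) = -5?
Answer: 216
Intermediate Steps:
p = -9 (p = -2 + (-5 - sqrt(-1 + 5)) = -2 + (-5 - sqrt(4)) = -2 + (-5 - 1*2) = -2 + (-5 - 2) = -2 - 7 = -9)
y(B) = -6*B (y(B) = (-5 - 1)*B = -6*B)
(1 + T)*y(p) = (1 + 3)*(-6*(-9)) = 4*54 = 216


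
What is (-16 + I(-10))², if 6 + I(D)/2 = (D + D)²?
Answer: 595984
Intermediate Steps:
I(D) = -12 + 8*D² (I(D) = -12 + 2*(D + D)² = -12 + 2*(2*D)² = -12 + 2*(4*D²) = -12 + 8*D²)
(-16 + I(-10))² = (-16 + (-12 + 8*(-10)²))² = (-16 + (-12 + 8*100))² = (-16 + (-12 + 800))² = (-16 + 788)² = 772² = 595984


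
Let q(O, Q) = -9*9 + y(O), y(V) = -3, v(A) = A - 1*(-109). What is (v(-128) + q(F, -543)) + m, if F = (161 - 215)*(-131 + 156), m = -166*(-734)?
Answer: 121741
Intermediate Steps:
v(A) = 109 + A (v(A) = A + 109 = 109 + A)
m = 121844
F = -1350 (F = -54*25 = -1350)
q(O, Q) = -84 (q(O, Q) = -9*9 - 3 = -81 - 3 = -84)
(v(-128) + q(F, -543)) + m = ((109 - 128) - 84) + 121844 = (-19 - 84) + 121844 = -103 + 121844 = 121741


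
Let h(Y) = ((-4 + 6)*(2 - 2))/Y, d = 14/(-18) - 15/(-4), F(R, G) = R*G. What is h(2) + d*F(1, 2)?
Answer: 107/18 ≈ 5.9444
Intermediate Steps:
F(R, G) = G*R
d = 107/36 (d = 14*(-1/18) - 15*(-1/4) = -7/9 + 15/4 = 107/36 ≈ 2.9722)
h(Y) = 0 (h(Y) = (2*0)/Y = 0/Y = 0)
h(2) + d*F(1, 2) = 0 + 107*(2*1)/36 = 0 + (107/36)*2 = 0 + 107/18 = 107/18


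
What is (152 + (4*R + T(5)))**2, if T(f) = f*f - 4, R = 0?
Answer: 29929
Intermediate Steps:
T(f) = -4 + f**2 (T(f) = f**2 - 4 = -4 + f**2)
(152 + (4*R + T(5)))**2 = (152 + (4*0 + (-4 + 5**2)))**2 = (152 + (0 + (-4 + 25)))**2 = (152 + (0 + 21))**2 = (152 + 21)**2 = 173**2 = 29929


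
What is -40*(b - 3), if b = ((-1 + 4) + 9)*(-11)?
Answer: 5400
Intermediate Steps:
b = -132 (b = (3 + 9)*(-11) = 12*(-11) = -132)
-40*(b - 3) = -40*(-132 - 3) = -40*(-135) = 5400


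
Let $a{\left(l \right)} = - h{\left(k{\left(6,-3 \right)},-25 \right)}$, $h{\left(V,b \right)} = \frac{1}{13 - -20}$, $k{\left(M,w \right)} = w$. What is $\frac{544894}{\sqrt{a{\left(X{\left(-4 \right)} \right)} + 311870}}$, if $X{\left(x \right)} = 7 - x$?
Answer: $\frac{544894 \sqrt{339626397}}{10291709} \approx 975.72$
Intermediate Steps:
$h{\left(V,b \right)} = \frac{1}{33}$ ($h{\left(V,b \right)} = \frac{1}{13 + 20} = \frac{1}{33}$)
$a{\left(l \right)} = - \frac{1}{33}$ ($a{\left(l \right)} = \left(-1\right) \frac{1}{33} = - \frac{1}{33}$)
$\frac{544894}{\sqrt{a{\left(X{\left(-4 \right)} \right)} + 311870}} = \frac{544894}{\sqrt{- \frac{1}{33} + 311870}} = \frac{544894}{\sqrt{\frac{10291709}{33}}} = \frac{544894}{\frac{1}{33} \sqrt{339626397}} = 544894 \frac{\sqrt{339626397}}{10291709} = \frac{544894 \sqrt{339626397}}{10291709}$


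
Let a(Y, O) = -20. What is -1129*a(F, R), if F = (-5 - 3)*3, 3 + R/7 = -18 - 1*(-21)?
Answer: 22580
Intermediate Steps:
R = 0 (R = -21 + 7*(-18 - 1*(-21)) = -21 + 7*(-18 + 21) = -21 + 7*3 = -21 + 21 = 0)
F = -24 (F = -8*3 = -24)
-1129*a(F, R) = -1129*(-20) = 22580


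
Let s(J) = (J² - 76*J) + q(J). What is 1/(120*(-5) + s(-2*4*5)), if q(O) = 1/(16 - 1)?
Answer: 15/60601 ≈ 0.00024752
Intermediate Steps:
q(O) = 1/15
s(J) = 1/15 + J² - 76*J (s(J) = (J² - 76*J) + 1/15 = 1/15 + J² - 76*J)
1/(120*(-5) + s(-2*4*5)) = 1/(120*(-5) + (1/15 + (-2*4*5)² - 76*(-2*4)*5)) = 1/(-600 + (1/15 + (-8*5)² - (-608)*5)) = 1/(-600 + (1/15 + (-40)² - 76*(-40))) = 1/(-600 + (1/15 + 1600 + 3040)) = 1/(-600 + 69601/15) = 1/(60601/15) = 15/60601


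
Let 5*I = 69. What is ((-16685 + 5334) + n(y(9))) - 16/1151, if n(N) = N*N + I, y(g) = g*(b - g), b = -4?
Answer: 13534529/5755 ≈ 2351.8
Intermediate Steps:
I = 69/5 (I = (1/5)*69 = 69/5 ≈ 13.800)
y(g) = g*(-4 - g)
n(N) = 69/5 + N**2 (n(N) = N*N + 69/5 = N**2 + 69/5 = 69/5 + N**2)
((-16685 + 5334) + n(y(9))) - 16/1151 = ((-16685 + 5334) + (69/5 + (-1*9*(4 + 9))**2)) - 16/1151 = (-11351 + (69/5 + (-1*9*13)**2)) - 16*1/1151 = (-11351 + (69/5 + (-117)**2)) - 16/1151 = (-11351 + (69/5 + 13689)) - 16/1151 = (-11351 + 68514/5) - 16/1151 = 11759/5 - 16/1151 = 13534529/5755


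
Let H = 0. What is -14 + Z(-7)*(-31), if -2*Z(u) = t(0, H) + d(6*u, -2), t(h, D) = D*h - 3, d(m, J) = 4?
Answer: 3/2 ≈ 1.5000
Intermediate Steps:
t(h, D) = -3 + D*h
Z(u) = -½ (Z(u) = -((-3 + 0*0) + 4)/2 = -((-3 + 0) + 4)/2 = -(-3 + 4)/2 = -½*1 = -½)
-14 + Z(-7)*(-31) = -14 - ½*(-31) = -14 + 31/2 = 3/2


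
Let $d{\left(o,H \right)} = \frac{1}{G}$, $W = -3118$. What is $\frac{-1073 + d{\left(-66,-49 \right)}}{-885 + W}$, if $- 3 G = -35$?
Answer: $\frac{37552}{140105} \approx 0.26803$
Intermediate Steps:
$G = \frac{35}{3}$ ($G = \left(- \frac{1}{3}\right) \left(-35\right) = \frac{35}{3} \approx 11.667$)
$d{\left(o,H \right)} = \frac{3}{35}$ ($d{\left(o,H \right)} = \frac{1}{\frac{35}{3}} = \frac{3}{35}$)
$\frac{-1073 + d{\left(-66,-49 \right)}}{-885 + W} = \frac{-1073 + \frac{3}{35}}{-885 - 3118} = - \frac{37552}{35 \left(-4003\right)} = \left(- \frac{37552}{35}\right) \left(- \frac{1}{4003}\right) = \frac{37552}{140105}$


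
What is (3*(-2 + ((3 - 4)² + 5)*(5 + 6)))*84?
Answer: 16128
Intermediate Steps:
(3*(-2 + ((3 - 4)² + 5)*(5 + 6)))*84 = (3*(-2 + ((-1)² + 5)*11))*84 = (3*(-2 + (1 + 5)*11))*84 = (3*(-2 + 6*11))*84 = (3*(-2 + 66))*84 = (3*64)*84 = 192*84 = 16128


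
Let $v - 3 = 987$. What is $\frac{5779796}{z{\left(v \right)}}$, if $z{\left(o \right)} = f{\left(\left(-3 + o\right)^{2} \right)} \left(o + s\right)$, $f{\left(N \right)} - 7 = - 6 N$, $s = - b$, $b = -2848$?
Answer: $- \frac{2889898}{11216568433} \approx -0.00025765$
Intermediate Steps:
$s = 2848$ ($s = \left(-1\right) \left(-2848\right) = 2848$)
$v = 990$ ($v = 3 + 987 = 990$)
$f{\left(N \right)} = 7 - 6 N$
$z{\left(o \right)} = \left(7 - 6 \left(-3 + o\right)^{2}\right) \left(2848 + o\right)$ ($z{\left(o \right)} = \left(7 - 6 \left(-3 + o\right)^{2}\right) \left(o + 2848\right) = \left(7 - 6 \left(-3 + o\right)^{2}\right) \left(2848 + o\right)$)
$\frac{5779796}{z{\left(v \right)}} = \frac{5779796}{\left(-1\right) \left(-7 + 6 \left(-3 + 990\right)^{2}\right) \left(2848 + 990\right)} = \frac{5779796}{\left(-1\right) \left(-7 + 6 \cdot 987^{2}\right) 3838} = \frac{5779796}{\left(-1\right) \left(-7 + 6 \cdot 974169\right) 3838} = \frac{5779796}{\left(-1\right) \left(-7 + 5845014\right) 3838} = \frac{5779796}{\left(-1\right) 5845007 \cdot 3838} = \frac{5779796}{-22433136866} = 5779796 \left(- \frac{1}{22433136866}\right) = - \frac{2889898}{11216568433}$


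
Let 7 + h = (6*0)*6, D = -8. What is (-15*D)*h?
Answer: -840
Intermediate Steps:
h = -7 (h = -7 + (6*0)*6 = -7 + 0*6 = -7 + 0 = -7)
(-15*D)*h = -15*(-8)*(-7) = 120*(-7) = -840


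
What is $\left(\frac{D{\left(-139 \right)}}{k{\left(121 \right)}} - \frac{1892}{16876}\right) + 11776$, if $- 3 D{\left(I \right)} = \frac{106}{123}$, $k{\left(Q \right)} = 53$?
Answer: $\frac{18332823361}{1556811} \approx 11776.0$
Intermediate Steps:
$D{\left(I \right)} = - \frac{106}{369}$ ($D{\left(I \right)} = - \frac{106 \cdot \frac{1}{123}}{3} = \left(- \frac{1}{3}\right) \frac{106}{123} = - \frac{106}{369}$)
$\left(\frac{D{\left(-139 \right)}}{k{\left(121 \right)}} - \frac{1892}{16876}\right) + 11776 = \left(- \frac{106}{369 \cdot 53} - \frac{1892}{16876}\right) + 11776 = \left(\left(- \frac{106}{369}\right) \frac{1}{53} - \frac{473}{4219}\right) + 11776 = \left(- \frac{2}{369} - \frac{473}{4219}\right) + 11776 = - \frac{182975}{1556811} + 11776 = \frac{18332823361}{1556811}$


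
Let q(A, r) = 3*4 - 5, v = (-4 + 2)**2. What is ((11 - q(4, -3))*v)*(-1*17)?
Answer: -272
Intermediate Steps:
v = 4 (v = (-2)**2 = 4)
q(A, r) = 7 (q(A, r) = 12 - 5 = 7)
((11 - q(4, -3))*v)*(-1*17) = ((11 - 1*7)*4)*(-1*17) = ((11 - 7)*4)*(-17) = (4*4)*(-17) = 16*(-17) = -272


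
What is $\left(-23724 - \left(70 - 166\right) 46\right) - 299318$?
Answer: $-318626$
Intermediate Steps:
$\left(-23724 - \left(70 - 166\right) 46\right) - 299318 = \left(-23724 - \left(-96\right) 46\right) - 299318 = \left(-23724 - -4416\right) - 299318 = \left(-23724 + 4416\right) - 299318 = -19308 - 299318 = -318626$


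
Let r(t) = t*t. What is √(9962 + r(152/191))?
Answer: √363446826/191 ≈ 99.813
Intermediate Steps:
r(t) = t²
√(9962 + r(152/191)) = √(9962 + (152/191)²) = √(9962 + 23104/36481) = √(363446826/36481) = √363446826/191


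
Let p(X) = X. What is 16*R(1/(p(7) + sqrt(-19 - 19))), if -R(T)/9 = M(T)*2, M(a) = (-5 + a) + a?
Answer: 40416/29 + 192*I*sqrt(38)/29 ≈ 1393.7 + 40.813*I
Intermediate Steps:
M(a) = -5 + 2*a
R(T) = 90 - 36*T (R(T) = -9*(-5 + 2*T)*2 = -9*(-10 + 4*T) = 90 - 36*T)
16*R(1/(p(7) + sqrt(-19 - 19))) = 16*(90 - 36/(7 + sqrt(-19 - 19))) = 16*(90 - 36/(7 + sqrt(-38))) = 16*(90 - 36/(7 + I*sqrt(38))) = 1440 - 576/(7 + I*sqrt(38))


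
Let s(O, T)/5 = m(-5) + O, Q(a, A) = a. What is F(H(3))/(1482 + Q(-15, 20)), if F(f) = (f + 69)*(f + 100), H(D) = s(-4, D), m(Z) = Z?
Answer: 440/489 ≈ 0.89980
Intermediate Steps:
s(O, T) = -25 + 5*O (s(O, T) = 5*(-5 + O) = -25 + 5*O)
H(D) = -45 (H(D) = -25 + 5*(-4) = -25 - 20 = -45)
F(f) = (69 + f)*(100 + f)
F(H(3))/(1482 + Q(-15, 20)) = (6900 + (-45)² + 169*(-45))/(1482 - 15) = (6900 + 2025 - 7605)/1467 = 1320*(1/1467) = 440/489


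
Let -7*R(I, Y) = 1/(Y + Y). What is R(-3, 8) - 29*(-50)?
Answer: 162399/112 ≈ 1450.0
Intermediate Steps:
R(I, Y) = -1/(14*Y) (R(I, Y) = -1/(7*(Y + Y)) = -1/(2*Y)/7 = -1/(14*Y))
R(-3, 8) - 29*(-50) = -1/14/8 - 29*(-50) = -1/14*⅛ + 1450 = -1/112 + 1450 = 162399/112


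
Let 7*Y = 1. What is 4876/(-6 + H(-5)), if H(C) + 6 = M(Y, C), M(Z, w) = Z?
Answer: -34132/83 ≈ -411.23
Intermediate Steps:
Y = 1/7 (Y = (1/7)*1 = 1/7 ≈ 0.14286)
H(C) = -41/7 (H(C) = -6 + 1/7 = -41/7)
4876/(-6 + H(-5)) = 4876/(-6 - 41/7) = 4876/(-83/7) = -7/83*4876 = -34132/83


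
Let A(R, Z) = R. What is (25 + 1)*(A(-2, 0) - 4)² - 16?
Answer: 920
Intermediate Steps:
(25 + 1)*(A(-2, 0) - 4)² - 16 = (25 + 1)*(-2 - 4)² - 16 = 26*(-6)² - 16 = 26*36 - 16 = 936 - 16 = 920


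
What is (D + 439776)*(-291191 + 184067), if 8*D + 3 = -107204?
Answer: -91350017781/2 ≈ -4.5675e+10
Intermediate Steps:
D = -107207/8 (D = -3/8 + (1/8)*(-107204) = -3/8 - 26801/2 = -107207/8 ≈ -13401.)
(D + 439776)*(-291191 + 184067) = (-107207/8 + 439776)*(-291191 + 184067) = (3411001/8)*(-107124) = -91350017781/2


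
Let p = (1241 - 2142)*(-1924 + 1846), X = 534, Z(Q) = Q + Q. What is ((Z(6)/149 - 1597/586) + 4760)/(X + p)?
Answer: 415383719/6182878968 ≈ 0.067183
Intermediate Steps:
Z(Q) = 2*Q
p = 70278 (p = -901*(-78) = 70278)
((Z(6)/149 - 1597/586) + 4760)/(X + p) = (((2*6)/149 - 1597/586) + 4760)/(534 + 70278) = ((12*(1/149) - 1597*1/586) + 4760)/70812 = ((12/149 - 1597/586) + 4760)*(1/70812) = (-230921/87314 + 4760)*(1/70812) = (415383719/87314)*(1/70812) = 415383719/6182878968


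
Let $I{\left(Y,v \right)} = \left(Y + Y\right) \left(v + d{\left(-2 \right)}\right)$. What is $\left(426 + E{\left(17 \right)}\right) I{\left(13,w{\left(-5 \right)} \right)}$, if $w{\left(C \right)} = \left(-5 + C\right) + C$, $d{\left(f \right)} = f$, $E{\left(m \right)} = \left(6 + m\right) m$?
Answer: $-361114$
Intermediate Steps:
$E{\left(m \right)} = m \left(6 + m\right)$
$w{\left(C \right)} = -5 + 2 C$
$I{\left(Y,v \right)} = 2 Y \left(-2 + v\right)$ ($I{\left(Y,v \right)} = \left(Y + Y\right) \left(v - 2\right) = 2 Y \left(-2 + v\right)$)
$\left(426 + E{\left(17 \right)}\right) I{\left(13,w{\left(-5 \right)} \right)} = \left(426 + 17 \left(6 + 17\right)\right) 2 \cdot 13 \left(-2 + \left(-5 + 2 \left(-5\right)\right)\right) = \left(426 + 17 \cdot 23\right) 2 \cdot 13 \left(-2 - 15\right) = \left(426 + 391\right) 2 \cdot 13 \left(-2 - 15\right) = 817 \cdot 2 \cdot 13 \left(-17\right) = 817 \left(-442\right) = -361114$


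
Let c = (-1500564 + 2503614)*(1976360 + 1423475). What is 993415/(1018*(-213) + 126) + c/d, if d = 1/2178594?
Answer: 1610021479312012950212585/216708 ≈ 7.4295e+18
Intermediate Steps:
d = 1/2178594 ≈ 4.5901e-7
c = 3410204496750 (c = 1003050*3399835 = 3410204496750)
993415/(1018*(-213) + 126) + c/d = 993415/(1018*(-213) + 126) + 3410204496750/(1/2178594) = 993415/(-216834 + 126) + 3410204496750*2178594 = 993415/(-216708) + 7429451055392569500 = 993415*(-1/216708) + 7429451055392569500 = -993415/216708 + 7429451055392569500 = 1610021479312012950212585/216708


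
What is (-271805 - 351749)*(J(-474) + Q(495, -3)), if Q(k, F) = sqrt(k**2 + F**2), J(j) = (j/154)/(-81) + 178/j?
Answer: 34567339544/164241 - 1870662*sqrt(27226) ≈ -3.0845e+8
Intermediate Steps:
J(j) = 178/j - j/12474 (J(j) = (j*(1/154))*(-1/81) + 178/j = (j/154)*(-1/81) + 178/j = -j/12474 + 178/j = 178/j - j/12474)
Q(k, F) = sqrt(F**2 + k**2)
(-271805 - 351749)*(J(-474) + Q(495, -3)) = (-271805 - 351749)*((178/(-474) - 1/12474*(-474)) + sqrt((-3)**2 + 495**2)) = -623554*((178*(-1/474) + 79/2079) + sqrt(9 + 245025)) = -623554*((-89/237 + 79/2079) + sqrt(245034)) = -623554*(-55436/164241 + 3*sqrt(27226)) = 34567339544/164241 - 1870662*sqrt(27226)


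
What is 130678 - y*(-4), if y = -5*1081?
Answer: 109058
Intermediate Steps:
y = -5405
130678 - y*(-4) = 130678 - (-5405)*(-4) = 130678 - 1*21620 = 130678 - 21620 = 109058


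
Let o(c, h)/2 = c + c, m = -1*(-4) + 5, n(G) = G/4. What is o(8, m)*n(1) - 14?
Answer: -6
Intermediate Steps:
n(G) = G/4 (n(G) = G*(¼) = G/4)
m = 9 (m = 4 + 5 = 9)
o(c, h) = 4*c (o(c, h) = 2*(c + c) = 2*(2*c) = 4*c)
o(8, m)*n(1) - 14 = (4*8)*((¼)*1) - 14 = 32*(¼) - 14 = 8 - 14 = -6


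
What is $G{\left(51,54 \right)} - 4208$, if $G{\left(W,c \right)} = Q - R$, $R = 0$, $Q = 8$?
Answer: $-4200$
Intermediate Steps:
$G{\left(W,c \right)} = 8$ ($G{\left(W,c \right)} = 8 - 0 = 8 + 0 = 8$)
$G{\left(51,54 \right)} - 4208 = 8 - 4208 = -4200$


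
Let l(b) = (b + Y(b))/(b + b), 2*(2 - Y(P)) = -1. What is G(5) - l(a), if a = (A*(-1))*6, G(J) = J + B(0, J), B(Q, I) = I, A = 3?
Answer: 689/72 ≈ 9.5694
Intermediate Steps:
Y(P) = 5/2 (Y(P) = 2 - ½*(-1) = 2 + ½ = 5/2)
G(J) = 2*J (G(J) = J + J = 2*J)
a = -18 (a = (3*(-1))*6 = -3*6 = -18)
l(b) = (5/2 + b)/(2*b) (l(b) = (b + 5/2)/(b + b) = (5/2 + b)/((2*b)) = (5/2 + b)*(1/(2*b)) = (5/2 + b)/(2*b))
G(5) - l(a) = 2*5 - (5 + 2*(-18))/(4*(-18)) = 10 - (-1)*(5 - 36)/(4*18) = 10 - (-1)*(-31)/(4*18) = 10 - 1*31/72 = 10 - 31/72 = 689/72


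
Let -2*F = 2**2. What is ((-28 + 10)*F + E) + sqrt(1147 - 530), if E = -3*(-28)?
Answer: 120 + sqrt(617) ≈ 144.84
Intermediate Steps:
F = -2 (F = -1/2*2**2 = -1/2*4 = -2)
E = 84
((-28 + 10)*F + E) + sqrt(1147 - 530) = ((-28 + 10)*(-2) + 84) + sqrt(1147 - 530) = (-18*(-2) + 84) + sqrt(617) = (36 + 84) + sqrt(617) = 120 + sqrt(617)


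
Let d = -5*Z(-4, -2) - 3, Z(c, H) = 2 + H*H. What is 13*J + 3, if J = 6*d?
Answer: -2571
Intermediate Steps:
Z(c, H) = 2 + H**2
d = -33 (d = -5*(2 + (-2)**2) - 3 = -5*(2 + 4) - 3 = -5*6 - 3 = -30 - 3 = -33)
J = -198 (J = 6*(-33) = -198)
13*J + 3 = 13*(-198) + 3 = -2574 + 3 = -2571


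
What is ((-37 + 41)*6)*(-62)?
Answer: -1488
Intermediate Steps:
((-37 + 41)*6)*(-62) = (4*6)*(-62) = 24*(-62) = -1488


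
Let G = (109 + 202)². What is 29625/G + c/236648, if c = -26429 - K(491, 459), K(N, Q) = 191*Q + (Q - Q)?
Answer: -2012487829/11444415604 ≈ -0.17585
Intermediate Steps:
K(N, Q) = 191*Q (K(N, Q) = 191*Q + 0 = 191*Q)
c = -114098 (c = -26429 - 191*459 = -26429 - 1*87669 = -26429 - 87669 = -114098)
G = 96721 (G = 311² = 96721)
29625/G + c/236648 = 29625/96721 - 114098/236648 = 29625*(1/96721) - 114098*1/236648 = 29625/96721 - 57049/118324 = -2012487829/11444415604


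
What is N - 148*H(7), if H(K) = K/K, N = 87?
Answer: -61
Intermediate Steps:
H(K) = 1
N - 148*H(7) = 87 - 148*1 = 87 - 148 = -61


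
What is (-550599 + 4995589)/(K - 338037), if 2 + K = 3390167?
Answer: 2222495/1526064 ≈ 1.4564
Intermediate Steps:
K = 3390165 (K = -2 + 3390167 = 3390165)
(-550599 + 4995589)/(K - 338037) = (-550599 + 4995589)/(3390165 - 338037) = 4444990/3052128 = 4444990*(1/3052128) = 2222495/1526064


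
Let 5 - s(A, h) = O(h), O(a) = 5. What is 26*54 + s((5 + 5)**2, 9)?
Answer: 1404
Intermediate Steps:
s(A, h) = 0 (s(A, h) = 5 - 1*5 = 5 - 5 = 0)
26*54 + s((5 + 5)**2, 9) = 26*54 + 0 = 1404 + 0 = 1404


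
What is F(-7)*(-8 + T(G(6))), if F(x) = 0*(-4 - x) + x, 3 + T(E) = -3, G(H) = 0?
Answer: 98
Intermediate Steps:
T(E) = -6 (T(E) = -3 - 3 = -6)
F(x) = x (F(x) = 0 + x = x)
F(-7)*(-8 + T(G(6))) = -7*(-8 - 6) = -7*(-14) = 98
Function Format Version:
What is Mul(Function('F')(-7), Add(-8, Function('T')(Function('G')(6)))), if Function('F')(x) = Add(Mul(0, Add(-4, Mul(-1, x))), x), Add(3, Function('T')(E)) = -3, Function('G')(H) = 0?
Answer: 98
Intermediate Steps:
Function('T')(E) = -6 (Function('T')(E) = Add(-3, -3) = -6)
Function('F')(x) = x (Function('F')(x) = Add(0, x) = x)
Mul(Function('F')(-7), Add(-8, Function('T')(Function('G')(6)))) = Mul(-7, Add(-8, -6)) = Mul(-7, -14) = 98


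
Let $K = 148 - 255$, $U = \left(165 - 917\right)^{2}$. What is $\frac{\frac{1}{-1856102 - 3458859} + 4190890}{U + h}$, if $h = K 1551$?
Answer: $\frac{22274416905289}{2123576722667} \approx 10.489$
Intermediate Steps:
$U = 565504$ ($U = \left(-752\right)^{2} = 565504$)
$K = -107$
$h = -165957$ ($h = \left(-107\right) 1551 = -165957$)
$\frac{\frac{1}{-1856102 - 3458859} + 4190890}{U + h} = \frac{\frac{1}{-1856102 - 3458859} + 4190890}{565504 - 165957} = \frac{\frac{1}{-5314961} + 4190890}{399547} = \left(- \frac{1}{5314961} + 4190890\right) \frac{1}{399547} = \frac{22274416905289}{5314961} \cdot \frac{1}{399547} = \frac{22274416905289}{2123576722667}$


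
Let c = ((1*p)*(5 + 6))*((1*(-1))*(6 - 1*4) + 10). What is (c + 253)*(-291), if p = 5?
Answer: -201663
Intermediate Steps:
c = 440 (c = ((1*5)*(5 + 6))*((1*(-1))*(6 - 1*4) + 10) = (5*11)*(-(6 - 4) + 10) = 55*(-1*2 + 10) = 55*(-2 + 10) = 55*8 = 440)
(c + 253)*(-291) = (440 + 253)*(-291) = 693*(-291) = -201663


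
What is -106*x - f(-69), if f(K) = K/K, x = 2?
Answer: -213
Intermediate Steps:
f(K) = 1
-106*x - f(-69) = -106*2 - 1*1 = -212 - 1 = -213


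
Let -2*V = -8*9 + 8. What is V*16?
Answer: 512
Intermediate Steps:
V = 32 (V = -(-8*9 + 8)/2 = -(-72 + 8)/2 = -½*(-64) = 32)
V*16 = 32*16 = 512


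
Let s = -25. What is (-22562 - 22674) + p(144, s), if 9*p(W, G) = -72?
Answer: -45244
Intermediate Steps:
p(W, G) = -8 (p(W, G) = (1/9)*(-72) = -8)
(-22562 - 22674) + p(144, s) = (-22562 - 22674) - 8 = -45236 - 8 = -45244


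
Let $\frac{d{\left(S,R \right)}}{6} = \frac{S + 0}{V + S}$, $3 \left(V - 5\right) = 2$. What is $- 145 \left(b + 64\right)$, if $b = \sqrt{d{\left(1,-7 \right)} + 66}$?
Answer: $-9280 - \frac{29 \sqrt{6690}}{2} \approx -10466.0$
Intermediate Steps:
$V = \frac{17}{3}$ ($V = 5 + \frac{1}{3} \cdot 2 = 5 + \frac{2}{3} = \frac{17}{3} \approx 5.6667$)
$d{\left(S,R \right)} = \frac{6 S}{\frac{17}{3} + S}$ ($d{\left(S,R \right)} = 6 \frac{S + 0}{\frac{17}{3} + S} = 6 \frac{S}{\frac{17}{3} + S} = \frac{6 S}{\frac{17}{3} + S}$)
$b = \frac{\sqrt{6690}}{10}$ ($b = \sqrt{18 \cdot 1 \frac{1}{17 + 3 \cdot 1} + 66} = \sqrt{18 \cdot 1 \frac{1}{17 + 3} + 66} = \sqrt{18 \cdot 1 \cdot \frac{1}{20} + 66} = \sqrt{\frac{9}{10} + 66} = \sqrt{\frac{669}{10}} = \frac{\sqrt{6690}}{10} \approx 8.1792$)
$- 145 \left(b + 64\right) = - 145 \left(\frac{\sqrt{6690}}{10} + 64\right) = - 145 \left(64 + \frac{\sqrt{6690}}{10}\right) = -9280 - \frac{29 \sqrt{6690}}{2}$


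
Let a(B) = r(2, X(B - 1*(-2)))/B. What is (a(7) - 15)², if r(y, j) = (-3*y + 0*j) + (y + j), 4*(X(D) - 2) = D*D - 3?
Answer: 625/4 ≈ 156.25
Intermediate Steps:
X(D) = 5/4 + D²/4 (X(D) = 2 + (D*D - 3)/4 = 2 + (D² - 3)/4 = 2 + (-3 + D²)/4 = 2 + (-¾ + D²/4) = 5/4 + D²/4)
r(y, j) = j - 2*y (r(y, j) = (-3*y + 0) + (j + y) = -3*y + (j + y) = j - 2*y)
a(B) = (-11/4 + (2 + B)²/4)/B (a(B) = ((5/4 + (B - 1*(-2))²/4) - 2*2)/B = ((5/4 + (B + 2)²/4) - 4)/B = ((5/4 + (2 + B)²/4) - 4)/B = (-11/4 + (2 + B)²/4)/B)
(a(7) - 15)² = ((¼)*(-11 + (2 + 7)²)/7 - 15)² = ((¼)*(⅐)*(-11 + 9²) - 15)² = ((¼)*(⅐)*(-11 + 81) - 15)² = ((¼)*(⅐)*70 - 15)² = (5/2 - 15)² = (-25/2)² = 625/4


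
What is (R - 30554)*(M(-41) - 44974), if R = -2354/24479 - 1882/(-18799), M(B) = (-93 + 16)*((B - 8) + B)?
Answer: 534912333283519288/460180721 ≈ 1.1624e+9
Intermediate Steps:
M(B) = 616 - 154*B (M(B) = -77*((-8 + B) + B) = -77*(-8 + 2*B) = 616 - 154*B)
R = 1816632/460180721 (R = -2354*1/24479 - 1882*(-1/18799) = -2354/24479 + 1882/18799 = 1816632/460180721 ≈ 0.0039476)
(R - 30554)*(M(-41) - 44974) = (1816632/460180721 - 30554)*((616 - 154*(-41)) - 44974) = -14060359932802*((616 + 6314) - 44974)/460180721 = -14060359932802*(6930 - 44974)/460180721 = -14060359932802/460180721*(-38044) = 534912333283519288/460180721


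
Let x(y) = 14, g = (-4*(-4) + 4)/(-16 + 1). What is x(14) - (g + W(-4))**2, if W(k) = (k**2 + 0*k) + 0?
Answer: -1810/9 ≈ -201.11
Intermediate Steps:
W(k) = k**2 (W(k) = (k**2 + 0) + 0 = k**2 + 0 = k**2)
g = -4/3 (g = (16 + 4)/(-15) = 20*(-1/15) = -4/3 ≈ -1.3333)
x(14) - (g + W(-4))**2 = 14 - (-4/3 + (-4)**2)**2 = 14 - (-4/3 + 16)**2 = 14 - (44/3)**2 = 14 - 1*1936/9 = 14 - 1936/9 = -1810/9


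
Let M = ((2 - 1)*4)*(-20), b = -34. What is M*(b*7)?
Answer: 19040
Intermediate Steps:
M = -80 (M = (1*4)*(-20) = 4*(-20) = -80)
M*(b*7) = -(-2720)*7 = -80*(-238) = 19040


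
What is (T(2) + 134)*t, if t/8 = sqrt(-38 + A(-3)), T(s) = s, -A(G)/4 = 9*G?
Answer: 1088*sqrt(70) ≈ 9102.9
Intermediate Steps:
A(G) = -36*G
t = 8*sqrt(70) (t = 8*sqrt(-38 - 36*(-3)) = 8*sqrt(-38 + 108) = 8*sqrt(70) ≈ 66.933)
(T(2) + 134)*t = (2 + 134)*(8*sqrt(70)) = 136*(8*sqrt(70)) = 1088*sqrt(70)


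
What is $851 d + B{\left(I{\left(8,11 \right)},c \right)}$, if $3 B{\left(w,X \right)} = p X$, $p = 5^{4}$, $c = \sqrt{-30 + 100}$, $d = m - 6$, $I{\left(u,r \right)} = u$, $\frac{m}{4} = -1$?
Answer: $-8510 + \frac{625 \sqrt{70}}{3} \approx -6767.0$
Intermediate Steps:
$m = -4$ ($m = 4 \left(-1\right) = -4$)
$d = -10$ ($d = -4 - 6 = -10$)
$c = \sqrt{70} \approx 8.3666$
$p = 625$
$B{\left(w,X \right)} = \frac{625 X}{3}$
$851 d + B{\left(I{\left(8,11 \right)},c \right)} = 851 \left(-10\right) + \frac{625 \sqrt{70}}{3} = -8510 + \frac{625 \sqrt{70}}{3}$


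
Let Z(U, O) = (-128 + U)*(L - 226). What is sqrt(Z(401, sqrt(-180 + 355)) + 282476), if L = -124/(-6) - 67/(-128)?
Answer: sqrt(58000102)/16 ≈ 475.99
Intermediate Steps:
L = 8137/384 (L = -124*(-1/6) - 67*(-1/128) = 62/3 + 67/128 = 8137/384 ≈ 21.190)
Z(U, O) = 78647/3 - 78647*U/384 (Z(U, O) = (-128 + U)*(8137/384 - 226) = (-128 + U)*(-78647/384) = 78647/3 - 78647*U/384)
sqrt(Z(401, sqrt(-180 + 355)) + 282476) = sqrt((78647/3 - 78647/384*401) + 282476) = sqrt((78647/3 - 31537447/384) + 282476) = sqrt(-7156877/128 + 282476) = sqrt(29000051/128) = sqrt(58000102)/16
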